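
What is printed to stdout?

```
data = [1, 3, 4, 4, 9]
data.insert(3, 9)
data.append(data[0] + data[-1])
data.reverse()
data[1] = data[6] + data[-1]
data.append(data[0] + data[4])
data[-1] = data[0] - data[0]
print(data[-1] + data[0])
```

insert 9 at 3 → [1, 3, 4, 9, 4, 9]
append data[0]+data[-1] = 1+9 = 10 → [1, 3, 4, 9, 4, 9, 10]
reverse → [10, 9, 4, 9, 4, 3, 1]
data[1] = data[6]+data[-1] = 1+1 = 2 → [10, 2, 4, 9, 4, 3, 1]
append data[0]+data[4] = 10+4 = 14 → [10, 2, 4, 9, 4, 3, 1, 14]
data[-1] = data[0]-data[0] = 10-10 = 0 → [10, 2, 4, 9, 4, 3, 1, 0]
data[-1]+data[0] = 0+10 = 10

10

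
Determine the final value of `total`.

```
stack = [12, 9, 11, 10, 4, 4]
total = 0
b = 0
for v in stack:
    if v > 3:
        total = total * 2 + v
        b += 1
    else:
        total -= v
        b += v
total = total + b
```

v=12: >3, total = 0*2+12 = 12; b=1
v=9: >3, total = 12*2+9 = 33; b=2
v=11: >3, total = 33*2+11 = 77; b=3
v=10: >3, total = 77*2+10 = 164; b=4
v=4: >3, total = 164*2+4 = 332; b=5
v=4: >3, total = 332*2+4 = 668; b=6
total+b = 668+6 = 674

674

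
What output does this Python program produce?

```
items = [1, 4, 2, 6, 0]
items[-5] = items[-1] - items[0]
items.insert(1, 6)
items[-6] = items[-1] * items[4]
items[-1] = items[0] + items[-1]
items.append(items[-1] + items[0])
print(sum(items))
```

items[-5] = items[-1]-items[0] = 0-1 = -1 → [-1, 4, 2, 6, 0]
insert 6 at 1 → [-1, 6, 4, 2, 6, 0]
items[-6] = items[-1]*items[4] = 0*6 = 0 → [0, 6, 4, 2, 6, 0]
items[-1] = items[0]+items[-1] = 0+0 = 0 → [0, 6, 4, 2, 6, 0]
append items[-1]+items[0] = 0+0 = 0 → [0, 6, 4, 2, 6, 0, 0]
sum = 18

18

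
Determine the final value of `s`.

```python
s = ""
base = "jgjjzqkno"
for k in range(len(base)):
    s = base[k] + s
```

k=0: prepend 'j' → 'j'
k=1: prepend 'g' → 'gj'
k=2: prepend 'j' → 'jgj'
k=3: prepend 'j' → 'jjgj'
k=4: prepend 'z' → 'zjjgj'
k=5: prepend 'q' → 'qzjjgj'
k=6: prepend 'k' → 'kqzjjgj'
k=7: prepend 'n' → 'nkqzjjgj'
k=8: prepend 'o' → 'onkqzjjgj'

'onkqzjjgj'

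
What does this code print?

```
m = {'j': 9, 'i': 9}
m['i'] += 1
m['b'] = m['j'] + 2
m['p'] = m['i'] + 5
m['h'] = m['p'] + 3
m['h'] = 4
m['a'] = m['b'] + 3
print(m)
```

{'j': 9, 'i': 10, 'b': 11, 'p': 15, 'h': 4, 'a': 14}

m['i'] = 9+1 = 10 → {'j': 9, 'i': 10}
m['b'] = m['j']+2 = 11 → {'j': 9, 'i': 10, 'b': 11}
m['p'] = m['i']+5 = 15 → {'j': 9, 'i': 10, 'b': 11, 'p': 15}
m['h'] = m['p']+3 = 18 → {'j': 9, 'i': 10, 'b': 11, 'p': 15, 'h': 18}
m['h'] = 4 → {'j': 9, 'i': 10, 'b': 11, 'p': 15, 'h': 4}
m['a'] = m['b']+3 = 14 → {'j': 9, 'i': 10, 'b': 11, 'p': 15, 'h': 4, 'a': 14}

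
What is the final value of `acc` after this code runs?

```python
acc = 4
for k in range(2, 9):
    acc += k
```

k=2: acc = 4+2 = 6
k=3: acc = 6+3 = 9
k=4: acc = 9+4 = 13
k=5: acc = 13+5 = 18
k=6: acc = 18+6 = 24
k=7: acc = 24+7 = 31
k=8: acc = 31+8 = 39

39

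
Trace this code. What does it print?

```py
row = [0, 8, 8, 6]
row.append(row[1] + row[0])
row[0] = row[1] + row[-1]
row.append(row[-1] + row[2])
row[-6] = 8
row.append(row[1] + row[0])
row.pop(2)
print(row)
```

[8, 8, 6, 8, 16, 16]

append row[1]+row[0] = 8+0 = 8 → [0, 8, 8, 6, 8]
row[0] = row[1]+row[-1] = 8+8 = 16 → [16, 8, 8, 6, 8]
append row[-1]+row[2] = 8+8 = 16 → [16, 8, 8, 6, 8, 16]
row[-6] = 8 → [8, 8, 8, 6, 8, 16]
append row[1]+row[0] = 8+8 = 16 → [8, 8, 8, 6, 8, 16, 16]
pop(2) removes 8 → [8, 8, 6, 8, 16, 16]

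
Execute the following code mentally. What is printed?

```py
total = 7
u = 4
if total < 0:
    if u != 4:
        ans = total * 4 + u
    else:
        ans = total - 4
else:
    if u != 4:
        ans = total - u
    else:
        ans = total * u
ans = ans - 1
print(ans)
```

27

total=7, u=4
total < 0 is False; u != 4 is False
→ ans = total * u = 28
ans = 28-1 = 27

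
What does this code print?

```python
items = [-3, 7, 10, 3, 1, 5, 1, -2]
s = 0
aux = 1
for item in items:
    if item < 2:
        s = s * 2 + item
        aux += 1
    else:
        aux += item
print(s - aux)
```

item=-3: <2, s = 0*2+(-3) = -3; aux=2
item=7: not <2; aux=9
item=10: not <2; aux=19
item=3: not <2; aux=22
item=1: <2, s = (-3)*2+1 = -5; aux=23
item=5: not <2; aux=28
item=1: <2, s = (-5)*2+1 = -9; aux=29
item=-2: <2, s = (-9)*2+(-2) = -20; aux=30
s-aux = (-20)-30 = -50

-50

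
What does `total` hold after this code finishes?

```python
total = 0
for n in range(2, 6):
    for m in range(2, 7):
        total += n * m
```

280

n=2,m=2: total = 0+4 = 4
n=2,m=3: total = 4+6 = 10
n=2,m=4: total = 10+8 = 18
n=2,m=5: total = 18+10 = 28
n=2,m=6: total = 28+12 = 40
n=3,m=2: total = 40+6 = 46
n=3,m=3: total = 46+9 = 55
n=3,m=4: total = 55+12 = 67
n=3,m=5: total = 67+15 = 82
n=3,m=6: total = 82+18 = 100
n=4,m=2: total = 100+8 = 108
n=4,m=3: total = 108+12 = 120
n=4,m=4: total = 120+16 = 136
n=4,m=5: total = 136+20 = 156
n=4,m=6: total = 156+24 = 180
n=5,m=2: total = 180+10 = 190
n=5,m=3: total = 190+15 = 205
n=5,m=4: total = 205+20 = 225
n=5,m=5: total = 225+25 = 250
n=5,m=6: total = 250+30 = 280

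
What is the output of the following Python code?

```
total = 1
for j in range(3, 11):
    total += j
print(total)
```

53

j=3: total = 1+3 = 4
j=4: total = 4+4 = 8
j=5: total = 8+5 = 13
j=6: total = 13+6 = 19
j=7: total = 19+7 = 26
j=8: total = 26+8 = 34
j=9: total = 34+9 = 43
j=10: total = 43+10 = 53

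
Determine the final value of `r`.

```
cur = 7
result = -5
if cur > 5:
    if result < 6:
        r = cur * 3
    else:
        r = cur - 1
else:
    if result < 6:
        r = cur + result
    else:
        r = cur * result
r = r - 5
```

16

cur=7, result=-5
cur > 5 is True; result < 6 is True
→ r = cur * 3 = 21
r = 21-5 = 16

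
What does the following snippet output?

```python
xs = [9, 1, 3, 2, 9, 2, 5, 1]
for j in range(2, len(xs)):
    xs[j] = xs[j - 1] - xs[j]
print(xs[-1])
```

-21

j=2: xs[2] = 1-3 = -2 → [9, 1, -2, 2, 9, 2, 5, 1]
j=3: xs[3] = (-2)-2 = -4 → [9, 1, -2, -4, 9, 2, 5, 1]
j=4: xs[4] = (-4)-9 = -13 → [9, 1, -2, -4, -13, 2, 5, 1]
j=5: xs[5] = (-13)-2 = -15 → [9, 1, -2, -4, -13, -15, 5, 1]
j=6: xs[6] = (-15)-5 = -20 → [9, 1, -2, -4, -13, -15, -20, 1]
j=7: xs[7] = (-20)-1 = -21 → [9, 1, -2, -4, -13, -15, -20, -21]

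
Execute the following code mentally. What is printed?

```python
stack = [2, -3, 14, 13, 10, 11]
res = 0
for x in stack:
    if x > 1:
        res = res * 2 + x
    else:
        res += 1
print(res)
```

x=2: >1, res = 0*2+2 = 2
x=-3: not >1, res = 2+1 = 3
x=14: >1, res = 3*2+14 = 20
x=13: >1, res = 20*2+13 = 53
x=10: >1, res = 53*2+10 = 116
x=11: >1, res = 116*2+11 = 243

243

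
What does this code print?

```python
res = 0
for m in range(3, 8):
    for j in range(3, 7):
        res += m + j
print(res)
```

190

m=3,j=3: res = 0+6 = 6
m=3,j=4: res = 6+7 = 13
m=3,j=5: res = 13+8 = 21
m=3,j=6: res = 21+9 = 30
m=4,j=3: res = 30+7 = 37
m=4,j=4: res = 37+8 = 45
m=4,j=5: res = 45+9 = 54
m=4,j=6: res = 54+10 = 64
m=5,j=3: res = 64+8 = 72
m=5,j=4: res = 72+9 = 81
m=5,j=5: res = 81+10 = 91
m=5,j=6: res = 91+11 = 102
m=6,j=3: res = 102+9 = 111
m=6,j=4: res = 111+10 = 121
m=6,j=5: res = 121+11 = 132
m=6,j=6: res = 132+12 = 144
m=7,j=3: res = 144+10 = 154
m=7,j=4: res = 154+11 = 165
m=7,j=5: res = 165+12 = 177
m=7,j=6: res = 177+13 = 190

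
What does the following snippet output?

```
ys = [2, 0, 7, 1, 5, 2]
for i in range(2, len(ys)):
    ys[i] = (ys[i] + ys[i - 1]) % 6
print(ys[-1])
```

i=2: ys[2] = (7+0)%6 = 1 → [2, 0, 1, 1, 5, 2]
i=3: ys[3] = (1+1)%6 = 2 → [2, 0, 1, 2, 5, 2]
i=4: ys[4] = (5+2)%6 = 1 → [2, 0, 1, 2, 1, 2]
i=5: ys[5] = (2+1)%6 = 3 → [2, 0, 1, 2, 1, 3]

3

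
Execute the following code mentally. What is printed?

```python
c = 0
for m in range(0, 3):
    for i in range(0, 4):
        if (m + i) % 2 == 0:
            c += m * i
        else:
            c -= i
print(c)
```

-2

m=0,i=0: even sum, c = 0+0 = 0
m=0,i=1: odd sum, c = 0-1 = -1
m=0,i=2: even sum, c = (-1)+0 = -1
m=0,i=3: odd sum, c = (-1)-3 = -4
m=1,i=0: odd sum, c = (-4)-0 = -4
m=1,i=1: even sum, c = (-4)+1 = -3
m=1,i=2: odd sum, c = (-3)-2 = -5
m=1,i=3: even sum, c = (-5)+3 = -2
m=2,i=0: even sum, c = (-2)+0 = -2
m=2,i=1: odd sum, c = (-2)-1 = -3
m=2,i=2: even sum, c = (-3)+4 = 1
m=2,i=3: odd sum, c = 1-3 = -2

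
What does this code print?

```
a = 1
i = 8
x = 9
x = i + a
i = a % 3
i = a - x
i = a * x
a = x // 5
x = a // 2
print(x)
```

0

x = 8+1 = 9
i = 1%3 = 1
i = 1-9 = -8
i = 1*9 = 9
a = 9//5 = 1
x = 1//2 = 0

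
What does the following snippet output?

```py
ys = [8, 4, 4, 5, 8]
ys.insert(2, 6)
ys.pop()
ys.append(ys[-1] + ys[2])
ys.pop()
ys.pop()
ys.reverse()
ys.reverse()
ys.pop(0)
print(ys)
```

insert 6 at 2 → [8, 4, 6, 4, 5, 8]
pop() removes 8 → [8, 4, 6, 4, 5]
append ys[-1]+ys[2] = 5+6 = 11 → [8, 4, 6, 4, 5, 11]
pop() removes 11 → [8, 4, 6, 4, 5]
pop() removes 5 → [8, 4, 6, 4]
reverse → [4, 6, 4, 8]
reverse → [8, 4, 6, 4]
pop(0) removes 8 → [4, 6, 4]

[4, 6, 4]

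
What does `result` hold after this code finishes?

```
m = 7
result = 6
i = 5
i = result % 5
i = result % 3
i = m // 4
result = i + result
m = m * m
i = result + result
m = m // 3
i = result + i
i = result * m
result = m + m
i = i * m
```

i = 6%5 = 1
i = 6%3 = 0
i = 7//4 = 1
result = 1+6 = 7
m = 7*7 = 49
i = 7+7 = 14
m = 49//3 = 16
i = 7+14 = 21
i = 7*16 = 112
result = 16+16 = 32
i = 112*16 = 1792

32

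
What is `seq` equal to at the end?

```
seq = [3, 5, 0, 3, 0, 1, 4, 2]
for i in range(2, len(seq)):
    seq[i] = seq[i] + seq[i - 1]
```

i=2: seq[2] = 0+5 = 5 → [3, 5, 5, 3, 0, 1, 4, 2]
i=3: seq[3] = 3+5 = 8 → [3, 5, 5, 8, 0, 1, 4, 2]
i=4: seq[4] = 0+8 = 8 → [3, 5, 5, 8, 8, 1, 4, 2]
i=5: seq[5] = 1+8 = 9 → [3, 5, 5, 8, 8, 9, 4, 2]
i=6: seq[6] = 4+9 = 13 → [3, 5, 5, 8, 8, 9, 13, 2]
i=7: seq[7] = 2+13 = 15 → [3, 5, 5, 8, 8, 9, 13, 15]

[3, 5, 5, 8, 8, 9, 13, 15]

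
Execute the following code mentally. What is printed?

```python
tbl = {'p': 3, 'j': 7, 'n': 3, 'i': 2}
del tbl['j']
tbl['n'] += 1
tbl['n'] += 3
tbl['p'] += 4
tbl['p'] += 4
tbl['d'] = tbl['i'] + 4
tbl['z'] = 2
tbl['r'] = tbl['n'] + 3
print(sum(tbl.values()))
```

del 'j' → {'p': 3, 'n': 3, 'i': 2}
tbl['n'] = 3+1 = 4 → {'p': 3, 'n': 4, 'i': 2}
tbl['n'] = 4+3 = 7 → {'p': 3, 'n': 7, 'i': 2}
tbl['p'] = 3+4 = 7 → {'p': 7, 'n': 7, 'i': 2}
tbl['p'] = 7+4 = 11 → {'p': 11, 'n': 7, 'i': 2}
tbl['d'] = tbl['i']+4 = 6 → {'p': 11, 'n': 7, 'i': 2, 'd': 6}
tbl['z'] = 2 → {'p': 11, 'n': 7, 'i': 2, 'd': 6, 'z': 2}
tbl['r'] = tbl['n']+3 = 10 → {'p': 11, 'n': 7, 'i': 2, 'd': 6, 'z': 2, 'r': 10}
sum of values = 38

38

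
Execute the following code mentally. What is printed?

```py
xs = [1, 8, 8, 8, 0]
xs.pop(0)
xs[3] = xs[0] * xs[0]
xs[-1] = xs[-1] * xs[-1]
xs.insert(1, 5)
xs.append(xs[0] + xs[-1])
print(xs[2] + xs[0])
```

16

pop(0) removes 1 → [8, 8, 8, 0]
xs[3] = xs[0]*xs[0] = 8*8 = 64 → [8, 8, 8, 64]
xs[-1] = xs[-1]*xs[-1] = 64*64 = 4096 → [8, 8, 8, 4096]
insert 5 at 1 → [8, 5, 8, 8, 4096]
append xs[0]+xs[-1] = 8+4096 = 4104 → [8, 5, 8, 8, 4096, 4104]
xs[2]+xs[0] = 8+8 = 16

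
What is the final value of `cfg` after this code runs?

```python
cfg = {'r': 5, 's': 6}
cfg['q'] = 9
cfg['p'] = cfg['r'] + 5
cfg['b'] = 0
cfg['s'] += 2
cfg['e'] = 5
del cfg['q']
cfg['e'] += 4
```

{'r': 5, 's': 8, 'p': 10, 'b': 0, 'e': 9}

cfg['q'] = 9 → {'r': 5, 's': 6, 'q': 9}
cfg['p'] = cfg['r']+5 = 10 → {'r': 5, 's': 6, 'q': 9, 'p': 10}
cfg['b'] = 0 → {'r': 5, 's': 6, 'q': 9, 'p': 10, 'b': 0}
cfg['s'] = 6+2 = 8 → {'r': 5, 's': 8, 'q': 9, 'p': 10, 'b': 0}
cfg['e'] = 5 → {'r': 5, 's': 8, 'q': 9, 'p': 10, 'b': 0, 'e': 5}
del 'q' → {'r': 5, 's': 8, 'p': 10, 'b': 0, 'e': 5}
cfg['e'] = 5+4 = 9 → {'r': 5, 's': 8, 'p': 10, 'b': 0, 'e': 9}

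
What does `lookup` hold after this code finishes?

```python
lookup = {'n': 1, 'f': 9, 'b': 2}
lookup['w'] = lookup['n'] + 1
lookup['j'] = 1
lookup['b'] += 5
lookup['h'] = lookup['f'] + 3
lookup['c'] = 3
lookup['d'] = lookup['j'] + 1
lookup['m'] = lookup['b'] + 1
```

{'n': 1, 'f': 9, 'b': 7, 'w': 2, 'j': 1, 'h': 12, 'c': 3, 'd': 2, 'm': 8}

lookup['w'] = lookup['n']+1 = 2 → {'n': 1, 'f': 9, 'b': 2, 'w': 2}
lookup['j'] = 1 → {'n': 1, 'f': 9, 'b': 2, 'w': 2, 'j': 1}
lookup['b'] = 2+5 = 7 → {'n': 1, 'f': 9, 'b': 7, 'w': 2, 'j': 1}
lookup['h'] = lookup['f']+3 = 12 → {'n': 1, 'f': 9, 'b': 7, 'w': 2, 'j': 1, 'h': 12}
lookup['c'] = 3 → {'n': 1, 'f': 9, 'b': 7, 'w': 2, 'j': 1, 'h': 12, 'c': 3}
lookup['d'] = lookup['j']+1 = 2 → {'n': 1, 'f': 9, 'b': 7, 'w': 2, 'j': 1, 'h': 12, 'c': 3, 'd': 2}
lookup['m'] = lookup['b']+1 = 8 → {'n': 1, 'f': 9, 'b': 7, 'w': 2, 'j': 1, 'h': 12, 'c': 3, 'd': 2, 'm': 8}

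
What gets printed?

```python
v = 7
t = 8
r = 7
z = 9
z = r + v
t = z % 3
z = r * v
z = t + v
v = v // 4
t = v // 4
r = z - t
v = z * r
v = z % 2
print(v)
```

1

z = 7+7 = 14
t = 14%3 = 2
z = 7*7 = 49
z = 2+7 = 9
v = 7//4 = 1
t = 1//4 = 0
r = 9-0 = 9
v = 9*9 = 81
v = 9%2 = 1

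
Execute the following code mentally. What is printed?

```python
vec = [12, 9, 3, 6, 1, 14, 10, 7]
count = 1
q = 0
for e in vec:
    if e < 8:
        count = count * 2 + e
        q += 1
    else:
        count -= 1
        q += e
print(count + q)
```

86

e=12: not <8, count = 1-1 = 0; q=12
e=9: not <8, count = 0-1 = -1; q=21
e=3: <8, count = (-1)*2+3 = 1; q=22
e=6: <8, count = 1*2+6 = 8; q=23
e=1: <8, count = 8*2+1 = 17; q=24
e=14: not <8, count = 17-1 = 16; q=38
e=10: not <8, count = 16-1 = 15; q=48
e=7: <8, count = 15*2+7 = 37; q=49
count+q = 37+49 = 86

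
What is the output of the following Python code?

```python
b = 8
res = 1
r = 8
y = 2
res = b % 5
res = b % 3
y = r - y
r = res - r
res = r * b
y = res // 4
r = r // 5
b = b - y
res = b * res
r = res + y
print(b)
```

res = 8%5 = 3
res = 8%3 = 2
y = 8-2 = 6
r = 2-8 = -6
res = (-6)*8 = -48
y = (-48)//4 = -12
r = (-6)//5 = -2
b = 8-(-12) = 20
res = 20*(-48) = -960
r = (-960)+(-12) = -972

20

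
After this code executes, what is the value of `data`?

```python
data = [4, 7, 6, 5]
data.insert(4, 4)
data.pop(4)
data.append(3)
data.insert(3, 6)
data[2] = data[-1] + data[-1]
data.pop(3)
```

insert 4 at 4 → [4, 7, 6, 5, 4]
pop(4) removes 4 → [4, 7, 6, 5]
append 3 → [4, 7, 6, 5, 3]
insert 6 at 3 → [4, 7, 6, 6, 5, 3]
data[2] = data[-1]+data[-1] = 3+3 = 6 → [4, 7, 6, 6, 5, 3]
pop(3) removes 6 → [4, 7, 6, 5, 3]

[4, 7, 6, 5, 3]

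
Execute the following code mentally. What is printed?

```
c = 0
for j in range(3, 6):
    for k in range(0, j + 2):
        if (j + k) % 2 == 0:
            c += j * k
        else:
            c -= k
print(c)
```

j=3,k=0: odd sum, c = 0-0 = 0
j=3,k=1: even sum, c = 0+3 = 3
j=3,k=2: odd sum, c = 3-2 = 1
j=3,k=3: even sum, c = 1+9 = 10
j=3,k=4: odd sum, c = 10-4 = 6
j=4,k=0: even sum, c = 6+0 = 6
j=4,k=1: odd sum, c = 6-1 = 5
j=4,k=2: even sum, c = 5+8 = 13
j=4,k=3: odd sum, c = 13-3 = 10
j=4,k=4: even sum, c = 10+16 = 26
j=4,k=5: odd sum, c = 26-5 = 21
j=5,k=0: odd sum, c = 21-0 = 21
j=5,k=1: even sum, c = 21+5 = 26
j=5,k=2: odd sum, c = 26-2 = 24
j=5,k=3: even sum, c = 24+15 = 39
j=5,k=4: odd sum, c = 39-4 = 35
j=5,k=5: even sum, c = 35+25 = 60
j=5,k=6: odd sum, c = 60-6 = 54

54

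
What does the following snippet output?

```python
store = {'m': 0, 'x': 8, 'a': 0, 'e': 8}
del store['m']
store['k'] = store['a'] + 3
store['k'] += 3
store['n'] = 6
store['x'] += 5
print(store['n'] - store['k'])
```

0

del 'm' → {'x': 8, 'a': 0, 'e': 8}
store['k'] = store['a']+3 = 3 → {'x': 8, 'a': 0, 'e': 8, 'k': 3}
store['k'] = 3+3 = 6 → {'x': 8, 'a': 0, 'e': 8, 'k': 6}
store['n'] = 6 → {'x': 8, 'a': 0, 'e': 8, 'k': 6, 'n': 6}
store['x'] = 8+5 = 13 → {'x': 13, 'a': 0, 'e': 8, 'k': 6, 'n': 6}
store['n']-store['k'] = 6-6 = 0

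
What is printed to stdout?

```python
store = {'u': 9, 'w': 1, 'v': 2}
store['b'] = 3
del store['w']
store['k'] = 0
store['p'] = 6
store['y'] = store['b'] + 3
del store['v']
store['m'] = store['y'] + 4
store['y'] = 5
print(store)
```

{'u': 9, 'b': 3, 'k': 0, 'p': 6, 'y': 5, 'm': 10}

store['b'] = 3 → {'u': 9, 'w': 1, 'v': 2, 'b': 3}
del 'w' → {'u': 9, 'v': 2, 'b': 3}
store['k'] = 0 → {'u': 9, 'v': 2, 'b': 3, 'k': 0}
store['p'] = 6 → {'u': 9, 'v': 2, 'b': 3, 'k': 0, 'p': 6}
store['y'] = store['b']+3 = 6 → {'u': 9, 'v': 2, 'b': 3, 'k': 0, 'p': 6, 'y': 6}
del 'v' → {'u': 9, 'b': 3, 'k': 0, 'p': 6, 'y': 6}
store['m'] = store['y']+4 = 10 → {'u': 9, 'b': 3, 'k': 0, 'p': 6, 'y': 6, 'm': 10}
store['y'] = 5 → {'u': 9, 'b': 3, 'k': 0, 'p': 6, 'y': 5, 'm': 10}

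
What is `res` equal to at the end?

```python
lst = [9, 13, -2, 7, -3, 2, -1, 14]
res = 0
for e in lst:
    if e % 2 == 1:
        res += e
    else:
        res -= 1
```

e=9: odd, res = 0+9 = 9
e=13: odd, res = 9+13 = 22
e=-2: not odd, res = 22-1 = 21
e=7: odd, res = 21+7 = 28
e=-3: odd, res = 28+(-3) = 25
e=2: not odd, res = 25-1 = 24
e=-1: odd, res = 24+(-1) = 23
e=14: not odd, res = 23-1 = 22

22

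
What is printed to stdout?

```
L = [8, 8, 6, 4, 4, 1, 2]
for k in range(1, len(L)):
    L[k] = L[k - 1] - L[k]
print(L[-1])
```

k=1: L[1] = 8-8 = 0 → [8, 0, 6, 4, 4, 1, 2]
k=2: L[2] = 0-6 = -6 → [8, 0, -6, 4, 4, 1, 2]
k=3: L[3] = (-6)-4 = -10 → [8, 0, -6, -10, 4, 1, 2]
k=4: L[4] = (-10)-4 = -14 → [8, 0, -6, -10, -14, 1, 2]
k=5: L[5] = (-14)-1 = -15 → [8, 0, -6, -10, -14, -15, 2]
k=6: L[6] = (-15)-2 = -17 → [8, 0, -6, -10, -14, -15, -17]

-17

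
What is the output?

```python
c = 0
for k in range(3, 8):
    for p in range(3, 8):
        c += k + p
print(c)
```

k=3,p=3: c = 0+6 = 6
k=3,p=4: c = 6+7 = 13
k=3,p=5: c = 13+8 = 21
k=3,p=6: c = 21+9 = 30
k=3,p=7: c = 30+10 = 40
k=4,p=3: c = 40+7 = 47
k=4,p=4: c = 47+8 = 55
k=4,p=5: c = 55+9 = 64
k=4,p=6: c = 64+10 = 74
k=4,p=7: c = 74+11 = 85
k=5,p=3: c = 85+8 = 93
k=5,p=4: c = 93+9 = 102
k=5,p=5: c = 102+10 = 112
k=5,p=6: c = 112+11 = 123
k=5,p=7: c = 123+12 = 135
k=6,p=3: c = 135+9 = 144
k=6,p=4: c = 144+10 = 154
k=6,p=5: c = 154+11 = 165
k=6,p=6: c = 165+12 = 177
k=6,p=7: c = 177+13 = 190
k=7,p=3: c = 190+10 = 200
k=7,p=4: c = 200+11 = 211
k=7,p=5: c = 211+12 = 223
k=7,p=6: c = 223+13 = 236
k=7,p=7: c = 236+14 = 250

250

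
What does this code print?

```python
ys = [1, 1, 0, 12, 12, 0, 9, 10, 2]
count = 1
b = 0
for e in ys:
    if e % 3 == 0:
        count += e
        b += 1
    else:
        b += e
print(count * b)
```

646

e=1: not %3==0; b=1
e=1: not %3==0; b=2
e=0: %3==0, count = 1+0 = 1; b=3
e=12: %3==0, count = 1+12 = 13; b=4
e=12: %3==0, count = 13+12 = 25; b=5
e=0: %3==0, count = 25+0 = 25; b=6
e=9: %3==0, count = 25+9 = 34; b=7
e=10: not %3==0; b=17
e=2: not %3==0; b=19
count*b = 34*19 = 646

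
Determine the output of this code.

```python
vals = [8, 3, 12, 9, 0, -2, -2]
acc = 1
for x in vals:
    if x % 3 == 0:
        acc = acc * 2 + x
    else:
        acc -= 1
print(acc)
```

88

x=8: not %3==0, acc = 1-1 = 0
x=3: %3==0, acc = 0*2+3 = 3
x=12: %3==0, acc = 3*2+12 = 18
x=9: %3==0, acc = 18*2+9 = 45
x=0: %3==0, acc = 45*2+0 = 90
x=-2: not %3==0, acc = 90-1 = 89
x=-2: not %3==0, acc = 89-1 = 88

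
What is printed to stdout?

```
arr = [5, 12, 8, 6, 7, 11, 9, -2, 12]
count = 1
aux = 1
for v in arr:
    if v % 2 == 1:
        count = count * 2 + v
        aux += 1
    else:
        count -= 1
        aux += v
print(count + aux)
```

v=5: odd, count = 1*2+5 = 7; aux=2
v=12: not odd, count = 7-1 = 6; aux=14
v=8: not odd, count = 6-1 = 5; aux=22
v=6: not odd, count = 5-1 = 4; aux=28
v=7: odd, count = 4*2+7 = 15; aux=29
v=11: odd, count = 15*2+11 = 41; aux=30
v=9: odd, count = 41*2+9 = 91; aux=31
v=-2: not odd, count = 91-1 = 90; aux=29
v=12: not odd, count = 90-1 = 89; aux=41
count+aux = 89+41 = 130

130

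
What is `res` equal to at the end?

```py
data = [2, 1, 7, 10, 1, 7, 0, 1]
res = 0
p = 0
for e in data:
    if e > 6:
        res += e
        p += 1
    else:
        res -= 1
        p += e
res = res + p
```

e=2: not >6, res = 0-1 = -1; p=2
e=1: not >6, res = (-1)-1 = -2; p=3
e=7: >6, res = (-2)+7 = 5; p=4
e=10: >6, res = 5+10 = 15; p=5
e=1: not >6, res = 15-1 = 14; p=6
e=7: >6, res = 14+7 = 21; p=7
e=0: not >6, res = 21-1 = 20; p=7
e=1: not >6, res = 20-1 = 19; p=8
res+p = 19+8 = 27

27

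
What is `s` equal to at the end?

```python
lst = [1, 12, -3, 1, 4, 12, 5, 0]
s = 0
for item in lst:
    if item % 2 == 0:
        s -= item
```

item=1: not even
item=12: even, s = 0-12 = -12
item=-3: not even
item=1: not even
item=4: even, s = (-12)-4 = -16
item=12: even, s = (-16)-12 = -28
item=5: not even
item=0: even, s = (-28)-0 = -28

-28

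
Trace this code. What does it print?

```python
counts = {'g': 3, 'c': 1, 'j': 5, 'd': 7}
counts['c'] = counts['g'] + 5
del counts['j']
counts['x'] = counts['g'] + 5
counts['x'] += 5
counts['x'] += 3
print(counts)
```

counts['c'] = counts['g']+5 = 8 → {'g': 3, 'c': 8, 'j': 5, 'd': 7}
del 'j' → {'g': 3, 'c': 8, 'd': 7}
counts['x'] = counts['g']+5 = 8 → {'g': 3, 'c': 8, 'd': 7, 'x': 8}
counts['x'] = 8+5 = 13 → {'g': 3, 'c': 8, 'd': 7, 'x': 13}
counts['x'] = 13+3 = 16 → {'g': 3, 'c': 8, 'd': 7, 'x': 16}

{'g': 3, 'c': 8, 'd': 7, 'x': 16}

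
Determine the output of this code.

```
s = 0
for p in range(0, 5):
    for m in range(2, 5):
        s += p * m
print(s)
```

p=0,m=2: s = 0+0 = 0
p=0,m=3: s = 0+0 = 0
p=0,m=4: s = 0+0 = 0
p=1,m=2: s = 0+2 = 2
p=1,m=3: s = 2+3 = 5
p=1,m=4: s = 5+4 = 9
p=2,m=2: s = 9+4 = 13
p=2,m=3: s = 13+6 = 19
p=2,m=4: s = 19+8 = 27
p=3,m=2: s = 27+6 = 33
p=3,m=3: s = 33+9 = 42
p=3,m=4: s = 42+12 = 54
p=4,m=2: s = 54+8 = 62
p=4,m=3: s = 62+12 = 74
p=4,m=4: s = 74+16 = 90

90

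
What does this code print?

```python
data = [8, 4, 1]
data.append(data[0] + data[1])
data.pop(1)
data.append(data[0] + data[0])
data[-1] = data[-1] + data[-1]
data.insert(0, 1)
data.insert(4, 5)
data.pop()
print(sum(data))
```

27

append data[0]+data[1] = 8+4 = 12 → [8, 4, 1, 12]
pop(1) removes 4 → [8, 1, 12]
append data[0]+data[0] = 8+8 = 16 → [8, 1, 12, 16]
data[-1] = data[-1]+data[-1] = 16+16 = 32 → [8, 1, 12, 32]
insert 1 at 0 → [1, 8, 1, 12, 32]
insert 5 at 4 → [1, 8, 1, 12, 5, 32]
pop() removes 32 → [1, 8, 1, 12, 5]
sum = 27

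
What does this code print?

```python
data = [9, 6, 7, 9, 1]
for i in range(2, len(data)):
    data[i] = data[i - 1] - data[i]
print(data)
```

i=2: data[2] = 6-7 = -1 → [9, 6, -1, 9, 1]
i=3: data[3] = (-1)-9 = -10 → [9, 6, -1, -10, 1]
i=4: data[4] = (-10)-1 = -11 → [9, 6, -1, -10, -11]

[9, 6, -1, -10, -11]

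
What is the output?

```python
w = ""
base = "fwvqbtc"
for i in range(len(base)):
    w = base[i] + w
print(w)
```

ctbqvwf

i=0: prepend 'f' → 'f'
i=1: prepend 'w' → 'wf'
i=2: prepend 'v' → 'vwf'
i=3: prepend 'q' → 'qvwf'
i=4: prepend 'b' → 'bqvwf'
i=5: prepend 't' → 'tbqvwf'
i=6: prepend 'c' → 'ctbqvwf'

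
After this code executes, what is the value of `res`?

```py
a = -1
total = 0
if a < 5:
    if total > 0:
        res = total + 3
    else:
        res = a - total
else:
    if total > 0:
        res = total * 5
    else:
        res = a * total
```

a=-1, total=0
a < 5 is True; total > 0 is False
→ res = a - total = -1

-1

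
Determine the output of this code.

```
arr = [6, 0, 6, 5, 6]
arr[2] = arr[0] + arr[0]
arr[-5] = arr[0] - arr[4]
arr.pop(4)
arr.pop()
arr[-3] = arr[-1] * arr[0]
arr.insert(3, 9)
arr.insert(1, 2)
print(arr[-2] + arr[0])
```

12

arr[2] = arr[0]+arr[0] = 6+6 = 12 → [6, 0, 12, 5, 6]
arr[-5] = arr[0]-arr[4] = 6-6 = 0 → [0, 0, 12, 5, 6]
pop(4) removes 6 → [0, 0, 12, 5]
pop() removes 5 → [0, 0, 12]
arr[-3] = arr[-1]*arr[0] = 12*0 = 0 → [0, 0, 12]
insert 9 at 3 → [0, 0, 12, 9]
insert 2 at 1 → [0, 2, 0, 12, 9]
arr[-2]+arr[0] = 12+0 = 12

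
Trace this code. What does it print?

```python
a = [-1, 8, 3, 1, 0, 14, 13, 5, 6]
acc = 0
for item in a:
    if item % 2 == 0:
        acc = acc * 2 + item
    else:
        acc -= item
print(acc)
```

46

item=-1: not even, acc = 0-(-1) = 1
item=8: even, acc = 1*2+8 = 10
item=3: not even, acc = 10-3 = 7
item=1: not even, acc = 7-1 = 6
item=0: even, acc = 6*2+0 = 12
item=14: even, acc = 12*2+14 = 38
item=13: not even, acc = 38-13 = 25
item=5: not even, acc = 25-5 = 20
item=6: even, acc = 20*2+6 = 46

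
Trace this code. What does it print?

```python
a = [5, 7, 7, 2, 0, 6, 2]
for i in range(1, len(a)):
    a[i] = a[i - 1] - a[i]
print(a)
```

[5, -2, -9, -11, -11, -17, -19]

i=1: a[1] = 5-7 = -2 → [5, -2, 7, 2, 0, 6, 2]
i=2: a[2] = (-2)-7 = -9 → [5, -2, -9, 2, 0, 6, 2]
i=3: a[3] = (-9)-2 = -11 → [5, -2, -9, -11, 0, 6, 2]
i=4: a[4] = (-11)-0 = -11 → [5, -2, -9, -11, -11, 6, 2]
i=5: a[5] = (-11)-6 = -17 → [5, -2, -9, -11, -11, -17, 2]
i=6: a[6] = (-17)-2 = -19 → [5, -2, -9, -11, -11, -17, -19]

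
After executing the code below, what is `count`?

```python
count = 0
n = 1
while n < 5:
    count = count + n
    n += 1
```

10

n=1: count = 0+1 = 1
n=2: count = 1+2 = 3
n=3: count = 3+3 = 6
n=4: count = 6+4 = 10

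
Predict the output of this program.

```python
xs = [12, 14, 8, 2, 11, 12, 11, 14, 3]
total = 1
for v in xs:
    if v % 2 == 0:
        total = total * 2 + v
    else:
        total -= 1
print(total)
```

v=12: even, total = 1*2+12 = 14
v=14: even, total = 14*2+14 = 42
v=8: even, total = 42*2+8 = 92
v=2: even, total = 92*2+2 = 186
v=11: not even, total = 186-1 = 185
v=12: even, total = 185*2+12 = 382
v=11: not even, total = 382-1 = 381
v=14: even, total = 381*2+14 = 776
v=3: not even, total = 776-1 = 775

775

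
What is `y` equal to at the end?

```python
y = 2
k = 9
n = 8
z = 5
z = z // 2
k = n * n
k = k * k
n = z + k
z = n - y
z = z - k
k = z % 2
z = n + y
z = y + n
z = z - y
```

z = 5//2 = 2
k = 8*8 = 64
k = 64*64 = 4096
n = 2+4096 = 4098
z = 4098-2 = 4096
z = 4096-4096 = 0
k = 0%2 = 0
z = 4098+2 = 4100
z = 2+4098 = 4100
z = 4100-2 = 4098

2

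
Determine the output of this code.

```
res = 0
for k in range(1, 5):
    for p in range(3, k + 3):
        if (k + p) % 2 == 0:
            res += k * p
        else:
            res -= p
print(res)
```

k=1,p=3: even sum, res = 0+3 = 3
k=2,p=3: odd sum, res = 3-3 = 0
k=2,p=4: even sum, res = 0+8 = 8
k=3,p=3: even sum, res = 8+9 = 17
k=3,p=4: odd sum, res = 17-4 = 13
k=3,p=5: even sum, res = 13+15 = 28
k=4,p=3: odd sum, res = 28-3 = 25
k=4,p=4: even sum, res = 25+16 = 41
k=4,p=5: odd sum, res = 41-5 = 36
k=4,p=6: even sum, res = 36+24 = 60

60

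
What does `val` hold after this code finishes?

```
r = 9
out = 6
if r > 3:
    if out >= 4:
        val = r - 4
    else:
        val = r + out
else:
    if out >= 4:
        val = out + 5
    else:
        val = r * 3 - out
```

r=9, out=6
r > 3 is True; out >= 4 is True
→ val = r - 4 = 5

5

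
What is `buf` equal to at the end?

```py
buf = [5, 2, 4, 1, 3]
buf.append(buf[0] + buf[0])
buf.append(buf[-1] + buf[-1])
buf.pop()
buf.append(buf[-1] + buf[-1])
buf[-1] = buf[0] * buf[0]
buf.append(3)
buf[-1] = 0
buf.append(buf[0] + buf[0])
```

[5, 2, 4, 1, 3, 10, 25, 0, 10]

append buf[0]+buf[0] = 5+5 = 10 → [5, 2, 4, 1, 3, 10]
append buf[-1]+buf[-1] = 10+10 = 20 → [5, 2, 4, 1, 3, 10, 20]
pop() removes 20 → [5, 2, 4, 1, 3, 10]
append buf[-1]+buf[-1] = 10+10 = 20 → [5, 2, 4, 1, 3, 10, 20]
buf[-1] = buf[0]*buf[0] = 5*5 = 25 → [5, 2, 4, 1, 3, 10, 25]
append 3 → [5, 2, 4, 1, 3, 10, 25, 3]
buf[-1] = 0 → [5, 2, 4, 1, 3, 10, 25, 0]
append buf[0]+buf[0] = 5+5 = 10 → [5, 2, 4, 1, 3, 10, 25, 0, 10]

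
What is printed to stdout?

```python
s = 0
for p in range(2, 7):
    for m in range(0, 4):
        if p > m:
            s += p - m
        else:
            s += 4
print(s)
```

63

p=2,m=0: 2>0, s = 0+2 = 2
p=2,m=1: 2>1, s = 2+1 = 3
p=2,m=2: not 2>2, s = 3+4 = 7
p=2,m=3: not 2>3, s = 7+4 = 11
p=3,m=0: 3>0, s = 11+3 = 14
p=3,m=1: 3>1, s = 14+2 = 16
p=3,m=2: 3>2, s = 16+1 = 17
p=3,m=3: not 3>3, s = 17+4 = 21
p=4,m=0: 4>0, s = 21+4 = 25
p=4,m=1: 4>1, s = 25+3 = 28
p=4,m=2: 4>2, s = 28+2 = 30
p=4,m=3: 4>3, s = 30+1 = 31
p=5,m=0: 5>0, s = 31+5 = 36
p=5,m=1: 5>1, s = 36+4 = 40
p=5,m=2: 5>2, s = 40+3 = 43
p=5,m=3: 5>3, s = 43+2 = 45
p=6,m=0: 6>0, s = 45+6 = 51
p=6,m=1: 6>1, s = 51+5 = 56
p=6,m=2: 6>2, s = 56+4 = 60
p=6,m=3: 6>3, s = 60+3 = 63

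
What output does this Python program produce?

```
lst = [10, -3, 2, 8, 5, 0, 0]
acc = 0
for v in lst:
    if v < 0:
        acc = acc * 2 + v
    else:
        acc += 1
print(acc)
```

4

v=10: not <0, acc = 0+1 = 1
v=-3: <0, acc = 1*2+(-3) = -1
v=2: not <0, acc = (-1)+1 = 0
v=8: not <0, acc = 0+1 = 1
v=5: not <0, acc = 1+1 = 2
v=0: not <0, acc = 2+1 = 3
v=0: not <0, acc = 3+1 = 4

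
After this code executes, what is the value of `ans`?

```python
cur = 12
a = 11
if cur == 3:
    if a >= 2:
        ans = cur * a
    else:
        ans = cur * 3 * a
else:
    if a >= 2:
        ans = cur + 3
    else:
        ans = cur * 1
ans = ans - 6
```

cur=12, a=11
cur == 3 is False; a >= 2 is True
→ ans = cur + 3 = 15
ans = 15-6 = 9

9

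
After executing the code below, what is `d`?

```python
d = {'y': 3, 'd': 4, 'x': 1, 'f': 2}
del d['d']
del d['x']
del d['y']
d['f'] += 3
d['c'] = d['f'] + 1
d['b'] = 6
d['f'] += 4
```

{'f': 9, 'c': 6, 'b': 6}

del 'd' → {'y': 3, 'x': 1, 'f': 2}
del 'x' → {'y': 3, 'f': 2}
del 'y' → {'f': 2}
d['f'] = 2+3 = 5 → {'f': 5}
d['c'] = d['f']+1 = 6 → {'f': 5, 'c': 6}
d['b'] = 6 → {'f': 5, 'c': 6, 'b': 6}
d['f'] = 5+4 = 9 → {'f': 9, 'c': 6, 'b': 6}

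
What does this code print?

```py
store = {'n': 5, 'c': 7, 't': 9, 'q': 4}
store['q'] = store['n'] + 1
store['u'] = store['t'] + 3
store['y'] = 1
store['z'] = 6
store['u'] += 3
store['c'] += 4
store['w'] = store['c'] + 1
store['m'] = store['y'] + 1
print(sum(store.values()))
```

store['q'] = store['n']+1 = 6 → {'n': 5, 'c': 7, 't': 9, 'q': 6}
store['u'] = store['t']+3 = 12 → {'n': 5, 'c': 7, 't': 9, 'q': 6, 'u': 12}
store['y'] = 1 → {'n': 5, 'c': 7, 't': 9, 'q': 6, 'u': 12, 'y': 1}
store['z'] = 6 → {'n': 5, 'c': 7, 't': 9, 'q': 6, 'u': 12, 'y': 1, 'z': 6}
store['u'] = 12+3 = 15 → {'n': 5, 'c': 7, 't': 9, 'q': 6, 'u': 15, 'y': 1, 'z': 6}
store['c'] = 7+4 = 11 → {'n': 5, 'c': 11, 't': 9, 'q': 6, 'u': 15, 'y': 1, 'z': 6}
store['w'] = store['c']+1 = 12 → {'n': 5, 'c': 11, 't': 9, 'q': 6, 'u': 15, 'y': 1, 'z': 6, 'w': 12}
store['m'] = store['y']+1 = 2 → {'n': 5, 'c': 11, 't': 9, 'q': 6, 'u': 15, 'y': 1, 'z': 6, 'w': 12, 'm': 2}
sum of values = 67

67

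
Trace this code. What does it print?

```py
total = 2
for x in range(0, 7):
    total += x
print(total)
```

23

x=0: total = 2+0 = 2
x=1: total = 2+1 = 3
x=2: total = 3+2 = 5
x=3: total = 5+3 = 8
x=4: total = 8+4 = 12
x=5: total = 12+5 = 17
x=6: total = 17+6 = 23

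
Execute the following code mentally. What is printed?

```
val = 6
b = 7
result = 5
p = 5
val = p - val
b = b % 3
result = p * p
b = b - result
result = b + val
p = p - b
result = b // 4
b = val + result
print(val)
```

-1

val = 5-6 = -1
b = 7%3 = 1
result = 5*5 = 25
b = 1-25 = -24
result = (-24)+(-1) = -25
p = 5-(-24) = 29
result = (-24)//4 = -6
b = (-1)+(-6) = -7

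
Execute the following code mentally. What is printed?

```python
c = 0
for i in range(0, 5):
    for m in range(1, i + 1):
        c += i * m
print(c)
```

65

i=1,m=1: c = 0+1 = 1
i=2,m=1: c = 1+2 = 3
i=2,m=2: c = 3+4 = 7
i=3,m=1: c = 7+3 = 10
i=3,m=2: c = 10+6 = 16
i=3,m=3: c = 16+9 = 25
i=4,m=1: c = 25+4 = 29
i=4,m=2: c = 29+8 = 37
i=4,m=3: c = 37+12 = 49
i=4,m=4: c = 49+16 = 65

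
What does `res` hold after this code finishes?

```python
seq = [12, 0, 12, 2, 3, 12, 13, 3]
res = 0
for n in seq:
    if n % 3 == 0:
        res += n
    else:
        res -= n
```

n=12: %3==0, res = 0+12 = 12
n=0: %3==0, res = 12+0 = 12
n=12: %3==0, res = 12+12 = 24
n=2: not %3==0, res = 24-2 = 22
n=3: %3==0, res = 22+3 = 25
n=12: %3==0, res = 25+12 = 37
n=13: not %3==0, res = 37-13 = 24
n=3: %3==0, res = 24+3 = 27

27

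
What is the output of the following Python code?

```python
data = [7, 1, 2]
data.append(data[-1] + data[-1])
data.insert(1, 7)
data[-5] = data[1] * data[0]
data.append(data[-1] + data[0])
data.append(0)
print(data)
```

[49, 7, 1, 2, 4, 53, 0]

append data[-1]+data[-1] = 2+2 = 4 → [7, 1, 2, 4]
insert 7 at 1 → [7, 7, 1, 2, 4]
data[-5] = data[1]*data[0] = 7*7 = 49 → [49, 7, 1, 2, 4]
append data[-1]+data[0] = 4+49 = 53 → [49, 7, 1, 2, 4, 53]
append 0 → [49, 7, 1, 2, 4, 53, 0]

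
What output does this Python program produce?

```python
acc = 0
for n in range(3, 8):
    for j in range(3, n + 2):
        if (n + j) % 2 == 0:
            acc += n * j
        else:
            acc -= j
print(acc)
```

175

n=3,j=3: even sum, acc = 0+9 = 9
n=3,j=4: odd sum, acc = 9-4 = 5
n=4,j=3: odd sum, acc = 5-3 = 2
n=4,j=4: even sum, acc = 2+16 = 18
n=4,j=5: odd sum, acc = 18-5 = 13
n=5,j=3: even sum, acc = 13+15 = 28
n=5,j=4: odd sum, acc = 28-4 = 24
n=5,j=5: even sum, acc = 24+25 = 49
n=5,j=6: odd sum, acc = 49-6 = 43
n=6,j=3: odd sum, acc = 43-3 = 40
n=6,j=4: even sum, acc = 40+24 = 64
n=6,j=5: odd sum, acc = 64-5 = 59
n=6,j=6: even sum, acc = 59+36 = 95
n=6,j=7: odd sum, acc = 95-7 = 88
n=7,j=3: even sum, acc = 88+21 = 109
n=7,j=4: odd sum, acc = 109-4 = 105
n=7,j=5: even sum, acc = 105+35 = 140
n=7,j=6: odd sum, acc = 140-6 = 134
n=7,j=7: even sum, acc = 134+49 = 183
n=7,j=8: odd sum, acc = 183-8 = 175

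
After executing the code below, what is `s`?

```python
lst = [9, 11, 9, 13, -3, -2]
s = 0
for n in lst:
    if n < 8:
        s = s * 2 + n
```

n=9: not <8
n=11: not <8
n=9: not <8
n=13: not <8
n=-3: <8, s = 0*2+(-3) = -3
n=-2: <8, s = (-3)*2+(-2) = -8

-8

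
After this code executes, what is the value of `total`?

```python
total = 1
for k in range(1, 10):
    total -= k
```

k=1: total = 1-1 = 0
k=2: total = 0-2 = -2
k=3: total = (-2)-3 = -5
k=4: total = (-5)-4 = -9
k=5: total = (-9)-5 = -14
k=6: total = (-14)-6 = -20
k=7: total = (-20)-7 = -27
k=8: total = (-27)-8 = -35
k=9: total = (-35)-9 = -44

-44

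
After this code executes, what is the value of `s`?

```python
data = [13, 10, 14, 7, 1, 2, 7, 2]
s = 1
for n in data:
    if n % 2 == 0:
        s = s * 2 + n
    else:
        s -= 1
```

132

n=13: not even, s = 1-1 = 0
n=10: even, s = 0*2+10 = 10
n=14: even, s = 10*2+14 = 34
n=7: not even, s = 34-1 = 33
n=1: not even, s = 33-1 = 32
n=2: even, s = 32*2+2 = 66
n=7: not even, s = 66-1 = 65
n=2: even, s = 65*2+2 = 132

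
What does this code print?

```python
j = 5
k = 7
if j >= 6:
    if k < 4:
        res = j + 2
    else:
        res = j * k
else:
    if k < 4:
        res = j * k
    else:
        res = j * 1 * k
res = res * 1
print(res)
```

j=5, k=7
j >= 6 is False; k < 4 is False
→ res = j * 1 * k = 35
res = 35*1 = 35

35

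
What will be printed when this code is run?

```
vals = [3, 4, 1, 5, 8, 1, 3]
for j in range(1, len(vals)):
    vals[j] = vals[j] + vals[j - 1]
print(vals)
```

j=1: vals[1] = 4+3 = 7 → [3, 7, 1, 5, 8, 1, 3]
j=2: vals[2] = 1+7 = 8 → [3, 7, 8, 5, 8, 1, 3]
j=3: vals[3] = 5+8 = 13 → [3, 7, 8, 13, 8, 1, 3]
j=4: vals[4] = 8+13 = 21 → [3, 7, 8, 13, 21, 1, 3]
j=5: vals[5] = 1+21 = 22 → [3, 7, 8, 13, 21, 22, 3]
j=6: vals[6] = 3+22 = 25 → [3, 7, 8, 13, 21, 22, 25]

[3, 7, 8, 13, 21, 22, 25]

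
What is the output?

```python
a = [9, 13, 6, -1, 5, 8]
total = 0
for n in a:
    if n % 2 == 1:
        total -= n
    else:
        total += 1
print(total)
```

n=9: odd, total = 0-9 = -9
n=13: odd, total = (-9)-13 = -22
n=6: not odd, total = (-22)+1 = -21
n=-1: odd, total = (-21)-(-1) = -20
n=5: odd, total = (-20)-5 = -25
n=8: not odd, total = (-25)+1 = -24

-24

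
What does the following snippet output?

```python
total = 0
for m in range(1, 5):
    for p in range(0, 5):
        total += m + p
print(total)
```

90

m=1,p=0: total = 0+1 = 1
m=1,p=1: total = 1+2 = 3
m=1,p=2: total = 3+3 = 6
m=1,p=3: total = 6+4 = 10
m=1,p=4: total = 10+5 = 15
m=2,p=0: total = 15+2 = 17
m=2,p=1: total = 17+3 = 20
m=2,p=2: total = 20+4 = 24
m=2,p=3: total = 24+5 = 29
m=2,p=4: total = 29+6 = 35
m=3,p=0: total = 35+3 = 38
m=3,p=1: total = 38+4 = 42
m=3,p=2: total = 42+5 = 47
m=3,p=3: total = 47+6 = 53
m=3,p=4: total = 53+7 = 60
m=4,p=0: total = 60+4 = 64
m=4,p=1: total = 64+5 = 69
m=4,p=2: total = 69+6 = 75
m=4,p=3: total = 75+7 = 82
m=4,p=4: total = 82+8 = 90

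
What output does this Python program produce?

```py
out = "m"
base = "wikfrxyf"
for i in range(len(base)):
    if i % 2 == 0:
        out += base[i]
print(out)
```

i=0: add 'w' → 'mw'
i=1: skip
i=2: add 'k' → 'mwk'
i=3: skip
i=4: add 'r' → 'mwkr'
i=5: skip
i=6: add 'y' → 'mwkry'
i=7: skip

mwkry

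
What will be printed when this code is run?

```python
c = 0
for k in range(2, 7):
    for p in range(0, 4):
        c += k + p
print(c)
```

110

k=2,p=0: c = 0+2 = 2
k=2,p=1: c = 2+3 = 5
k=2,p=2: c = 5+4 = 9
k=2,p=3: c = 9+5 = 14
k=3,p=0: c = 14+3 = 17
k=3,p=1: c = 17+4 = 21
k=3,p=2: c = 21+5 = 26
k=3,p=3: c = 26+6 = 32
k=4,p=0: c = 32+4 = 36
k=4,p=1: c = 36+5 = 41
k=4,p=2: c = 41+6 = 47
k=4,p=3: c = 47+7 = 54
k=5,p=0: c = 54+5 = 59
k=5,p=1: c = 59+6 = 65
k=5,p=2: c = 65+7 = 72
k=5,p=3: c = 72+8 = 80
k=6,p=0: c = 80+6 = 86
k=6,p=1: c = 86+7 = 93
k=6,p=2: c = 93+8 = 101
k=6,p=3: c = 101+9 = 110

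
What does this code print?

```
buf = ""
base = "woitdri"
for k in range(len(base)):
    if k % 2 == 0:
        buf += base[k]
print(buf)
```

widi

k=0: add 'w' → 'w'
k=1: skip
k=2: add 'i' → 'wi'
k=3: skip
k=4: add 'd' → 'wid'
k=5: skip
k=6: add 'i' → 'widi'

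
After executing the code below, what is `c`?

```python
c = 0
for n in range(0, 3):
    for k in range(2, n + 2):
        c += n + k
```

12

n=1,k=2: c = 0+3 = 3
n=2,k=2: c = 3+4 = 7
n=2,k=3: c = 7+5 = 12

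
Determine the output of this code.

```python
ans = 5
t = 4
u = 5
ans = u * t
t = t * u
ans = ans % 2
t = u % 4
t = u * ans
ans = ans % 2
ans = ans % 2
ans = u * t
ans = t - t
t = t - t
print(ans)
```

0

ans = 5*4 = 20
t = 4*5 = 20
ans = 20%2 = 0
t = 5%4 = 1
t = 5*0 = 0
ans = 0%2 = 0
ans = 0%2 = 0
ans = 5*0 = 0
ans = 0-0 = 0
t = 0-0 = 0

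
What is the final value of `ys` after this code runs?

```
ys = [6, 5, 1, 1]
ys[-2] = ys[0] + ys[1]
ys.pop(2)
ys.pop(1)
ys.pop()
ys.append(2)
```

ys[-2] = ys[0]+ys[1] = 6+5 = 11 → [6, 5, 11, 1]
pop(2) removes 11 → [6, 5, 1]
pop(1) removes 5 → [6, 1]
pop() removes 1 → [6]
append 2 → [6, 2]

[6, 2]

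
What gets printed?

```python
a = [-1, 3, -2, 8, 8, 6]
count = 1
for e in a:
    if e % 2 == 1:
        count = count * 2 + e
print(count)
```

e=-1: odd, count = 1*2+(-1) = 1
e=3: odd, count = 1*2+3 = 5
e=-2: not odd
e=8: not odd
e=8: not odd
e=6: not odd

5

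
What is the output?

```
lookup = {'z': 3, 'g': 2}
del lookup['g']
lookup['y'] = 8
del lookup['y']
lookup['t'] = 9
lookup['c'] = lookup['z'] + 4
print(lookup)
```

{'z': 3, 't': 9, 'c': 7}

del 'g' → {'z': 3}
lookup['y'] = 8 → {'z': 3, 'y': 8}
del 'y' → {'z': 3}
lookup['t'] = 9 → {'z': 3, 't': 9}
lookup['c'] = lookup['z']+4 = 7 → {'z': 3, 't': 9, 'c': 7}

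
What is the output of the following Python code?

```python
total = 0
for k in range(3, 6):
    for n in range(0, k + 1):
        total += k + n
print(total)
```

k=3,n=0: total = 0+3 = 3
k=3,n=1: total = 3+4 = 7
k=3,n=2: total = 7+5 = 12
k=3,n=3: total = 12+6 = 18
k=4,n=0: total = 18+4 = 22
k=4,n=1: total = 22+5 = 27
k=4,n=2: total = 27+6 = 33
k=4,n=3: total = 33+7 = 40
k=4,n=4: total = 40+8 = 48
k=5,n=0: total = 48+5 = 53
k=5,n=1: total = 53+6 = 59
k=5,n=2: total = 59+7 = 66
k=5,n=3: total = 66+8 = 74
k=5,n=4: total = 74+9 = 83
k=5,n=5: total = 83+10 = 93

93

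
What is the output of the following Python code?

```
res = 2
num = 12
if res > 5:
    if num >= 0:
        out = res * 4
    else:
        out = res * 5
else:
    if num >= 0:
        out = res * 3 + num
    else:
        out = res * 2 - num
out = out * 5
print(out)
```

90

res=2, num=12
res > 5 is False; num >= 0 is True
→ out = res * 3 + num = 18
out = 18*5 = 90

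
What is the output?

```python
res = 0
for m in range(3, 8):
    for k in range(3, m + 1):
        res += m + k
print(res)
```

150

m=3,k=3: res = 0+6 = 6
m=4,k=3: res = 6+7 = 13
m=4,k=4: res = 13+8 = 21
m=5,k=3: res = 21+8 = 29
m=5,k=4: res = 29+9 = 38
m=5,k=5: res = 38+10 = 48
m=6,k=3: res = 48+9 = 57
m=6,k=4: res = 57+10 = 67
m=6,k=5: res = 67+11 = 78
m=6,k=6: res = 78+12 = 90
m=7,k=3: res = 90+10 = 100
m=7,k=4: res = 100+11 = 111
m=7,k=5: res = 111+12 = 123
m=7,k=6: res = 123+13 = 136
m=7,k=7: res = 136+14 = 150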